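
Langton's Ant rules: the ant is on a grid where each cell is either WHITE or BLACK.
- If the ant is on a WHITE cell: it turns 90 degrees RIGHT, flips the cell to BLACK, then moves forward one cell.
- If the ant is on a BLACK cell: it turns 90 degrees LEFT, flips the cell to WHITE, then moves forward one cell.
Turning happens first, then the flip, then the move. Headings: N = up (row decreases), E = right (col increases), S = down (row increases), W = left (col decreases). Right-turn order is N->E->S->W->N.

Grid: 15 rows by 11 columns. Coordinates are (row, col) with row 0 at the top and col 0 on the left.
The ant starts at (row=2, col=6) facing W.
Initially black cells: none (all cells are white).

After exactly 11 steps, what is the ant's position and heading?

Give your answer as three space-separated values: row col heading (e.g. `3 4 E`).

Step 1: on WHITE (2,6): turn R to N, flip to black, move to (1,6). |black|=1
Step 2: on WHITE (1,6): turn R to E, flip to black, move to (1,7). |black|=2
Step 3: on WHITE (1,7): turn R to S, flip to black, move to (2,7). |black|=3
Step 4: on WHITE (2,7): turn R to W, flip to black, move to (2,6). |black|=4
Step 5: on BLACK (2,6): turn L to S, flip to white, move to (3,6). |black|=3
Step 6: on WHITE (3,6): turn R to W, flip to black, move to (3,5). |black|=4
Step 7: on WHITE (3,5): turn R to N, flip to black, move to (2,5). |black|=5
Step 8: on WHITE (2,5): turn R to E, flip to black, move to (2,6). |black|=6
Step 9: on WHITE (2,6): turn R to S, flip to black, move to (3,6). |black|=7
Step 10: on BLACK (3,6): turn L to E, flip to white, move to (3,7). |black|=6
Step 11: on WHITE (3,7): turn R to S, flip to black, move to (4,7). |black|=7

Answer: 4 7 S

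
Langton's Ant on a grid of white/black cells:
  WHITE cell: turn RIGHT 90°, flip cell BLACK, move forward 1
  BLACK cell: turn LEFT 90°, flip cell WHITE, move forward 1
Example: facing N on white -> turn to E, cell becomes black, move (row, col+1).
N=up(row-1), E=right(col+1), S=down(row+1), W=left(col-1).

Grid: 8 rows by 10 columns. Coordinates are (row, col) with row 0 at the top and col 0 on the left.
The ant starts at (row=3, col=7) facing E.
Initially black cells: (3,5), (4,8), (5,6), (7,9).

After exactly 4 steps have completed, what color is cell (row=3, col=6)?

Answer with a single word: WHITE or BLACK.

Answer: BLACK

Derivation:
Step 1: on WHITE (3,7): turn R to S, flip to black, move to (4,7). |black|=5
Step 2: on WHITE (4,7): turn R to W, flip to black, move to (4,6). |black|=6
Step 3: on WHITE (4,6): turn R to N, flip to black, move to (3,6). |black|=7
Step 4: on WHITE (3,6): turn R to E, flip to black, move to (3,7). |black|=8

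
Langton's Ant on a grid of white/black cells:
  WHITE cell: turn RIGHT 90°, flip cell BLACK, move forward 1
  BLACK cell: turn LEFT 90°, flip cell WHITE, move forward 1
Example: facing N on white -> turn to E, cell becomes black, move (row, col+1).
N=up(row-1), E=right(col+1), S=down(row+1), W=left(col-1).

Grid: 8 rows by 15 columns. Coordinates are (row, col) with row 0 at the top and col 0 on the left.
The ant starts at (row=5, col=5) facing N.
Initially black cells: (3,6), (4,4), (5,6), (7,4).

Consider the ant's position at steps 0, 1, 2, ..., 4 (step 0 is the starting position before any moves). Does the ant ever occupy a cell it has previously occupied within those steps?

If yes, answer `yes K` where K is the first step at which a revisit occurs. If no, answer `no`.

Answer: no

Derivation:
Step 1: on WHITE (5,5): turn R to E, flip to black, move to (5,6). |black|=5 — new cell
Step 2: on BLACK (5,6): turn L to N, flip to white, move to (4,6). |black|=4 — new cell
Step 3: on WHITE (4,6): turn R to E, flip to black, move to (4,7). |black|=5 — new cell
Step 4: on WHITE (4,7): turn R to S, flip to black, move to (5,7). |black|=6 — new cell
No revisit within 4 steps.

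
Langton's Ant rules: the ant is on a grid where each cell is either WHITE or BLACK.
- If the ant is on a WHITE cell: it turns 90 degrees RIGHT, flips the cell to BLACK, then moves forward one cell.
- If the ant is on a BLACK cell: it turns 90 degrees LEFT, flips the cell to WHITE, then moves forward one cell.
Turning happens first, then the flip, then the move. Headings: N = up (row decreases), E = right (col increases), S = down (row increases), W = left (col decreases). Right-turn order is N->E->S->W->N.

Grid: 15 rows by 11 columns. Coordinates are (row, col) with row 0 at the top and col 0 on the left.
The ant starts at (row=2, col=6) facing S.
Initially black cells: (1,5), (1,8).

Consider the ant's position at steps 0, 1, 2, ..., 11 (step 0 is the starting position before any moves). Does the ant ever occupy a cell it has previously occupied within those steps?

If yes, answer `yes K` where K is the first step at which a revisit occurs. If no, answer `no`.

Step 1: on WHITE (2,6): turn R to W, flip to black, move to (2,5). |black|=3 — new cell
Step 2: on WHITE (2,5): turn R to N, flip to black, move to (1,5). |black|=4 — new cell
Step 3: on BLACK (1,5): turn L to W, flip to white, move to (1,4). |black|=3 — new cell
Step 4: on WHITE (1,4): turn R to N, flip to black, move to (0,4). |black|=4 — new cell
Step 5: on WHITE (0,4): turn R to E, flip to black, move to (0,5). |black|=5 — new cell
Step 6: on WHITE (0,5): turn R to S, flip to black, move to (1,5). |black|=6 — REVISIT

Answer: yes 6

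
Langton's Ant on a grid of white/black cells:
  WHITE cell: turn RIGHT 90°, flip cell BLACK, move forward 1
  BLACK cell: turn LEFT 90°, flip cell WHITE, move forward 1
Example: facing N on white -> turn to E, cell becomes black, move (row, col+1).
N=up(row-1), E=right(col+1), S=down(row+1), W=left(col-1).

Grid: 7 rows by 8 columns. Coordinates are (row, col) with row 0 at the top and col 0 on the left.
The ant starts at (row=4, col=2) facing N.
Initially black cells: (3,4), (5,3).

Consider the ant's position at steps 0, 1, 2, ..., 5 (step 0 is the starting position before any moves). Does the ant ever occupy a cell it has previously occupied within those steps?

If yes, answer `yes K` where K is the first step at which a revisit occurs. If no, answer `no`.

Step 1: on WHITE (4,2): turn R to E, flip to black, move to (4,3). |black|=3 — new cell
Step 2: on WHITE (4,3): turn R to S, flip to black, move to (5,3). |black|=4 — new cell
Step 3: on BLACK (5,3): turn L to E, flip to white, move to (5,4). |black|=3 — new cell
Step 4: on WHITE (5,4): turn R to S, flip to black, move to (6,4). |black|=4 — new cell
Step 5: on WHITE (6,4): turn R to W, flip to black, move to (6,3). |black|=5 — new cell
No revisit within 5 steps.

Answer: no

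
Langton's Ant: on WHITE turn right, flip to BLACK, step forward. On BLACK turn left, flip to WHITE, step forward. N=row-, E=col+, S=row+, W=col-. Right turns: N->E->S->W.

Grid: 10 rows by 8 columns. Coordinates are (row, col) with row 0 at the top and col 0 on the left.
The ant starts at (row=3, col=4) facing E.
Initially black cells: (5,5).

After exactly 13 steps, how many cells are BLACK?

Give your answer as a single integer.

Answer: 10

Derivation:
Step 1: on WHITE (3,4): turn R to S, flip to black, move to (4,4). |black|=2
Step 2: on WHITE (4,4): turn R to W, flip to black, move to (4,3). |black|=3
Step 3: on WHITE (4,3): turn R to N, flip to black, move to (3,3). |black|=4
Step 4: on WHITE (3,3): turn R to E, flip to black, move to (3,4). |black|=5
Step 5: on BLACK (3,4): turn L to N, flip to white, move to (2,4). |black|=4
Step 6: on WHITE (2,4): turn R to E, flip to black, move to (2,5). |black|=5
Step 7: on WHITE (2,5): turn R to S, flip to black, move to (3,5). |black|=6
Step 8: on WHITE (3,5): turn R to W, flip to black, move to (3,4). |black|=7
Step 9: on WHITE (3,4): turn R to N, flip to black, move to (2,4). |black|=8
Step 10: on BLACK (2,4): turn L to W, flip to white, move to (2,3). |black|=7
Step 11: on WHITE (2,3): turn R to N, flip to black, move to (1,3). |black|=8
Step 12: on WHITE (1,3): turn R to E, flip to black, move to (1,4). |black|=9
Step 13: on WHITE (1,4): turn R to S, flip to black, move to (2,4). |black|=10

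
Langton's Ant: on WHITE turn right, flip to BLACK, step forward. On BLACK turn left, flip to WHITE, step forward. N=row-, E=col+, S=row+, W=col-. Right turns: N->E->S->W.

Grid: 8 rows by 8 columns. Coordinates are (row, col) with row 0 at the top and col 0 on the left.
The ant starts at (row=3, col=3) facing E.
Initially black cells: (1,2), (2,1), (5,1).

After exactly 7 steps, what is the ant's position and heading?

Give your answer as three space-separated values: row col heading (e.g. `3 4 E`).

Step 1: on WHITE (3,3): turn R to S, flip to black, move to (4,3). |black|=4
Step 2: on WHITE (4,3): turn R to W, flip to black, move to (4,2). |black|=5
Step 3: on WHITE (4,2): turn R to N, flip to black, move to (3,2). |black|=6
Step 4: on WHITE (3,2): turn R to E, flip to black, move to (3,3). |black|=7
Step 5: on BLACK (3,3): turn L to N, flip to white, move to (2,3). |black|=6
Step 6: on WHITE (2,3): turn R to E, flip to black, move to (2,4). |black|=7
Step 7: on WHITE (2,4): turn R to S, flip to black, move to (3,4). |black|=8

Answer: 3 4 S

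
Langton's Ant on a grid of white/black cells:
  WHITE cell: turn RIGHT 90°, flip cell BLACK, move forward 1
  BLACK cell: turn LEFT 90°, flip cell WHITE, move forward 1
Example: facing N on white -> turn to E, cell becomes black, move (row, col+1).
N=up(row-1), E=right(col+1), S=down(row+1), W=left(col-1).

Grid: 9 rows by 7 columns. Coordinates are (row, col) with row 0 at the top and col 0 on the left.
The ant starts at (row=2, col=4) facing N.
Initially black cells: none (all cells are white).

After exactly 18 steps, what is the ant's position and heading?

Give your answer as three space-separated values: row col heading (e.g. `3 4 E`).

Step 1: on WHITE (2,4): turn R to E, flip to black, move to (2,5). |black|=1
Step 2: on WHITE (2,5): turn R to S, flip to black, move to (3,5). |black|=2
Step 3: on WHITE (3,5): turn R to W, flip to black, move to (3,4). |black|=3
Step 4: on WHITE (3,4): turn R to N, flip to black, move to (2,4). |black|=4
Step 5: on BLACK (2,4): turn L to W, flip to white, move to (2,3). |black|=3
Step 6: on WHITE (2,3): turn R to N, flip to black, move to (1,3). |black|=4
Step 7: on WHITE (1,3): turn R to E, flip to black, move to (1,4). |black|=5
Step 8: on WHITE (1,4): turn R to S, flip to black, move to (2,4). |black|=6
Step 9: on WHITE (2,4): turn R to W, flip to black, move to (2,3). |black|=7
Step 10: on BLACK (2,3): turn L to S, flip to white, move to (3,3). |black|=6
Step 11: on WHITE (3,3): turn R to W, flip to black, move to (3,2). |black|=7
Step 12: on WHITE (3,2): turn R to N, flip to black, move to (2,2). |black|=8
Step 13: on WHITE (2,2): turn R to E, flip to black, move to (2,3). |black|=9
Step 14: on WHITE (2,3): turn R to S, flip to black, move to (3,3). |black|=10
Step 15: on BLACK (3,3): turn L to E, flip to white, move to (3,4). |black|=9
Step 16: on BLACK (3,4): turn L to N, flip to white, move to (2,4). |black|=8
Step 17: on BLACK (2,4): turn L to W, flip to white, move to (2,3). |black|=7
Step 18: on BLACK (2,3): turn L to S, flip to white, move to (3,3). |black|=6

Answer: 3 3 S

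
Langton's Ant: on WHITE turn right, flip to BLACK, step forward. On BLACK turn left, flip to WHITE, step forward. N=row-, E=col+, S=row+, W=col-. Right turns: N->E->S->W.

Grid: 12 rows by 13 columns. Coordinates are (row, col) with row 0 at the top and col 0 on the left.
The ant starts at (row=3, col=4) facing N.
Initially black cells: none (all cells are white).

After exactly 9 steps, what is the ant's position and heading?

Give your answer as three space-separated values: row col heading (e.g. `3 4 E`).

Answer: 3 3 W

Derivation:
Step 1: on WHITE (3,4): turn R to E, flip to black, move to (3,5). |black|=1
Step 2: on WHITE (3,5): turn R to S, flip to black, move to (4,5). |black|=2
Step 3: on WHITE (4,5): turn R to W, flip to black, move to (4,4). |black|=3
Step 4: on WHITE (4,4): turn R to N, flip to black, move to (3,4). |black|=4
Step 5: on BLACK (3,4): turn L to W, flip to white, move to (3,3). |black|=3
Step 6: on WHITE (3,3): turn R to N, flip to black, move to (2,3). |black|=4
Step 7: on WHITE (2,3): turn R to E, flip to black, move to (2,4). |black|=5
Step 8: on WHITE (2,4): turn R to S, flip to black, move to (3,4). |black|=6
Step 9: on WHITE (3,4): turn R to W, flip to black, move to (3,3). |black|=7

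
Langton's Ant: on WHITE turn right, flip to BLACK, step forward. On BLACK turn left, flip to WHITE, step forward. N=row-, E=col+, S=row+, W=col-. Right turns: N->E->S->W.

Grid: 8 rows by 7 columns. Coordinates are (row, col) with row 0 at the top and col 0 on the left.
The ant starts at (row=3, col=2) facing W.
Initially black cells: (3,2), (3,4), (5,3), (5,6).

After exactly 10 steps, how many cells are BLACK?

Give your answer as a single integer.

Step 1: on BLACK (3,2): turn L to S, flip to white, move to (4,2). |black|=3
Step 2: on WHITE (4,2): turn R to W, flip to black, move to (4,1). |black|=4
Step 3: on WHITE (4,1): turn R to N, flip to black, move to (3,1). |black|=5
Step 4: on WHITE (3,1): turn R to E, flip to black, move to (3,2). |black|=6
Step 5: on WHITE (3,2): turn R to S, flip to black, move to (4,2). |black|=7
Step 6: on BLACK (4,2): turn L to E, flip to white, move to (4,3). |black|=6
Step 7: on WHITE (4,3): turn R to S, flip to black, move to (5,3). |black|=7
Step 8: on BLACK (5,3): turn L to E, flip to white, move to (5,4). |black|=6
Step 9: on WHITE (5,4): turn R to S, flip to black, move to (6,4). |black|=7
Step 10: on WHITE (6,4): turn R to W, flip to black, move to (6,3). |black|=8

Answer: 8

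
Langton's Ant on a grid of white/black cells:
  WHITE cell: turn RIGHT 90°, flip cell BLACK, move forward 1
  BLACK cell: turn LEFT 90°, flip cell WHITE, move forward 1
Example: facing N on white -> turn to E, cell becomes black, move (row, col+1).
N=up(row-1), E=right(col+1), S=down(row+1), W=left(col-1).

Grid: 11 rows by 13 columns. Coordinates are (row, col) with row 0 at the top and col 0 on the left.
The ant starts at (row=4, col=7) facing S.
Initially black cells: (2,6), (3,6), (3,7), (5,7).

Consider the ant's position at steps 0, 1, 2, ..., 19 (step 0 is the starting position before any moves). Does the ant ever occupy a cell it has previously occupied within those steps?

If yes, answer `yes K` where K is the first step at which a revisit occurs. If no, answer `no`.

Answer: yes 9

Derivation:
Step 1: on WHITE (4,7): turn R to W, flip to black, move to (4,6). |black|=5 — new cell
Step 2: on WHITE (4,6): turn R to N, flip to black, move to (3,6). |black|=6 — new cell
Step 3: on BLACK (3,6): turn L to W, flip to white, move to (3,5). |black|=5 — new cell
Step 4: on WHITE (3,5): turn R to N, flip to black, move to (2,5). |black|=6 — new cell
Step 5: on WHITE (2,5): turn R to E, flip to black, move to (2,6). |black|=7 — new cell
Step 6: on BLACK (2,6): turn L to N, flip to white, move to (1,6). |black|=6 — new cell
Step 7: on WHITE (1,6): turn R to E, flip to black, move to (1,7). |black|=7 — new cell
Step 8: on WHITE (1,7): turn R to S, flip to black, move to (2,7). |black|=8 — new cell
Step 9: on WHITE (2,7): turn R to W, flip to black, move to (2,6). |black|=9 — REVISIT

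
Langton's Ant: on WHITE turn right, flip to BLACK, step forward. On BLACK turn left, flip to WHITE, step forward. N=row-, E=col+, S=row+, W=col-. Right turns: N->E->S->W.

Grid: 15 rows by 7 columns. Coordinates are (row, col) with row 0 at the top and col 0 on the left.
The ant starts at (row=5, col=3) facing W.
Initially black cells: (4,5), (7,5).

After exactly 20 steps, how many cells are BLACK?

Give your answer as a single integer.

Step 1: on WHITE (5,3): turn R to N, flip to black, move to (4,3). |black|=3
Step 2: on WHITE (4,3): turn R to E, flip to black, move to (4,4). |black|=4
Step 3: on WHITE (4,4): turn R to S, flip to black, move to (5,4). |black|=5
Step 4: on WHITE (5,4): turn R to W, flip to black, move to (5,3). |black|=6
Step 5: on BLACK (5,3): turn L to S, flip to white, move to (6,3). |black|=5
Step 6: on WHITE (6,3): turn R to W, flip to black, move to (6,2). |black|=6
Step 7: on WHITE (6,2): turn R to N, flip to black, move to (5,2). |black|=7
Step 8: on WHITE (5,2): turn R to E, flip to black, move to (5,3). |black|=8
Step 9: on WHITE (5,3): turn R to S, flip to black, move to (6,3). |black|=9
Step 10: on BLACK (6,3): turn L to E, flip to white, move to (6,4). |black|=8
Step 11: on WHITE (6,4): turn R to S, flip to black, move to (7,4). |black|=9
Step 12: on WHITE (7,4): turn R to W, flip to black, move to (7,3). |black|=10
Step 13: on WHITE (7,3): turn R to N, flip to black, move to (6,3). |black|=11
Step 14: on WHITE (6,3): turn R to E, flip to black, move to (6,4). |black|=12
Step 15: on BLACK (6,4): turn L to N, flip to white, move to (5,4). |black|=11
Step 16: on BLACK (5,4): turn L to W, flip to white, move to (5,3). |black|=10
Step 17: on BLACK (5,3): turn L to S, flip to white, move to (6,3). |black|=9
Step 18: on BLACK (6,3): turn L to E, flip to white, move to (6,4). |black|=8
Step 19: on WHITE (6,4): turn R to S, flip to black, move to (7,4). |black|=9
Step 20: on BLACK (7,4): turn L to E, flip to white, move to (7,5). |black|=8

Answer: 8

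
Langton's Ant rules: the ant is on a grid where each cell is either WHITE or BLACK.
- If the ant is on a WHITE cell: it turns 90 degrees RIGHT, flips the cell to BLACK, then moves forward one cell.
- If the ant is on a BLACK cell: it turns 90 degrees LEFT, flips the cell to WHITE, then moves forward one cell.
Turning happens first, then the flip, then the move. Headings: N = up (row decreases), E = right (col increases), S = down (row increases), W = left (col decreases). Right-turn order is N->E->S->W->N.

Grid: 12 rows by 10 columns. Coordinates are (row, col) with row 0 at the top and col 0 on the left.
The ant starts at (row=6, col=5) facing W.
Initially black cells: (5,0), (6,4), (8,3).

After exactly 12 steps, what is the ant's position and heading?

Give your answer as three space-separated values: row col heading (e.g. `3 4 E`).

Step 1: on WHITE (6,5): turn R to N, flip to black, move to (5,5). |black|=4
Step 2: on WHITE (5,5): turn R to E, flip to black, move to (5,6). |black|=5
Step 3: on WHITE (5,6): turn R to S, flip to black, move to (6,6). |black|=6
Step 4: on WHITE (6,6): turn R to W, flip to black, move to (6,5). |black|=7
Step 5: on BLACK (6,5): turn L to S, flip to white, move to (7,5). |black|=6
Step 6: on WHITE (7,5): turn R to W, flip to black, move to (7,4). |black|=7
Step 7: on WHITE (7,4): turn R to N, flip to black, move to (6,4). |black|=8
Step 8: on BLACK (6,4): turn L to W, flip to white, move to (6,3). |black|=7
Step 9: on WHITE (6,3): turn R to N, flip to black, move to (5,3). |black|=8
Step 10: on WHITE (5,3): turn R to E, flip to black, move to (5,4). |black|=9
Step 11: on WHITE (5,4): turn R to S, flip to black, move to (6,4). |black|=10
Step 12: on WHITE (6,4): turn R to W, flip to black, move to (6,3). |black|=11

Answer: 6 3 W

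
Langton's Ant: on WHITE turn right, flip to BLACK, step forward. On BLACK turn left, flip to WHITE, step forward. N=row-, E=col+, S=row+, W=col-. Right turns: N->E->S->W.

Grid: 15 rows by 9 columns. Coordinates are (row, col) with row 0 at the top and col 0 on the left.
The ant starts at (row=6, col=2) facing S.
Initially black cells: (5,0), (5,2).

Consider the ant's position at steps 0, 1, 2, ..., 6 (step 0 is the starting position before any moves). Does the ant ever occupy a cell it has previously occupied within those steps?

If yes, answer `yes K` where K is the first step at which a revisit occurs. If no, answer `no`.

Step 1: on WHITE (6,2): turn R to W, flip to black, move to (6,1). |black|=3 — new cell
Step 2: on WHITE (6,1): turn R to N, flip to black, move to (5,1). |black|=4 — new cell
Step 3: on WHITE (5,1): turn R to E, flip to black, move to (5,2). |black|=5 — new cell
Step 4: on BLACK (5,2): turn L to N, flip to white, move to (4,2). |black|=4 — new cell
Step 5: on WHITE (4,2): turn R to E, flip to black, move to (4,3). |black|=5 — new cell
Step 6: on WHITE (4,3): turn R to S, flip to black, move to (5,3). |black|=6 — new cell
No revisit within 6 steps.

Answer: no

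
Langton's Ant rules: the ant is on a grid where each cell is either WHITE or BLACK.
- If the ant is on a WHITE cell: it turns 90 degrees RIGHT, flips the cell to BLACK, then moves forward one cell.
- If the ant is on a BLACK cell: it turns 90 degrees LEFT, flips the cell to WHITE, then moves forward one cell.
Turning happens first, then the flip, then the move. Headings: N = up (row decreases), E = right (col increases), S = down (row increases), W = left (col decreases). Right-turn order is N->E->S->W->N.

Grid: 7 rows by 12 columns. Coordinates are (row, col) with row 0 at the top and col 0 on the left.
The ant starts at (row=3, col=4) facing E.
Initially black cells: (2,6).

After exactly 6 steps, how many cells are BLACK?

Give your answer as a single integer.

Step 1: on WHITE (3,4): turn R to S, flip to black, move to (4,4). |black|=2
Step 2: on WHITE (4,4): turn R to W, flip to black, move to (4,3). |black|=3
Step 3: on WHITE (4,3): turn R to N, flip to black, move to (3,3). |black|=4
Step 4: on WHITE (3,3): turn R to E, flip to black, move to (3,4). |black|=5
Step 5: on BLACK (3,4): turn L to N, flip to white, move to (2,4). |black|=4
Step 6: on WHITE (2,4): turn R to E, flip to black, move to (2,5). |black|=5

Answer: 5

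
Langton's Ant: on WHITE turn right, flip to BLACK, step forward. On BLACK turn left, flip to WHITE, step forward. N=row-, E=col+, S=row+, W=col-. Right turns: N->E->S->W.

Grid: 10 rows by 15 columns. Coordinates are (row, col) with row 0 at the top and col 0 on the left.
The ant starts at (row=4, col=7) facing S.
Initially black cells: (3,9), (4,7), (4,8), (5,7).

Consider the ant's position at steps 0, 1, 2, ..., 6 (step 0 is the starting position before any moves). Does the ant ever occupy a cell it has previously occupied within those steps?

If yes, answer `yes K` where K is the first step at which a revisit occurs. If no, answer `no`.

Step 1: on BLACK (4,7): turn L to E, flip to white, move to (4,8). |black|=3 — new cell
Step 2: on BLACK (4,8): turn L to N, flip to white, move to (3,8). |black|=2 — new cell
Step 3: on WHITE (3,8): turn R to E, flip to black, move to (3,9). |black|=3 — new cell
Step 4: on BLACK (3,9): turn L to N, flip to white, move to (2,9). |black|=2 — new cell
Step 5: on WHITE (2,9): turn R to E, flip to black, move to (2,10). |black|=3 — new cell
Step 6: on WHITE (2,10): turn R to S, flip to black, move to (3,10). |black|=4 — new cell
No revisit within 6 steps.

Answer: no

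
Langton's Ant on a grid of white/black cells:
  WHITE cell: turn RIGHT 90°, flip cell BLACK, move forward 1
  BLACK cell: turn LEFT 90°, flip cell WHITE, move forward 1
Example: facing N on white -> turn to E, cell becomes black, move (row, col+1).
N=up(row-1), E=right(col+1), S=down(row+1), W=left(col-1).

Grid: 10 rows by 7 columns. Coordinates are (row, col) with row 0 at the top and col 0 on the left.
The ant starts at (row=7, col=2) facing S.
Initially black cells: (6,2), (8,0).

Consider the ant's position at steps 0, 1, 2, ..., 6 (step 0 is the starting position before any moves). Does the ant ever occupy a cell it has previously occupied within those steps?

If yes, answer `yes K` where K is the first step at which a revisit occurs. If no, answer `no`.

Step 1: on WHITE (7,2): turn R to W, flip to black, move to (7,1). |black|=3 — new cell
Step 2: on WHITE (7,1): turn R to N, flip to black, move to (6,1). |black|=4 — new cell
Step 3: on WHITE (6,1): turn R to E, flip to black, move to (6,2). |black|=5 — new cell
Step 4: on BLACK (6,2): turn L to N, flip to white, move to (5,2). |black|=4 — new cell
Step 5: on WHITE (5,2): turn R to E, flip to black, move to (5,3). |black|=5 — new cell
Step 6: on WHITE (5,3): turn R to S, flip to black, move to (6,3). |black|=6 — new cell
No revisit within 6 steps.

Answer: no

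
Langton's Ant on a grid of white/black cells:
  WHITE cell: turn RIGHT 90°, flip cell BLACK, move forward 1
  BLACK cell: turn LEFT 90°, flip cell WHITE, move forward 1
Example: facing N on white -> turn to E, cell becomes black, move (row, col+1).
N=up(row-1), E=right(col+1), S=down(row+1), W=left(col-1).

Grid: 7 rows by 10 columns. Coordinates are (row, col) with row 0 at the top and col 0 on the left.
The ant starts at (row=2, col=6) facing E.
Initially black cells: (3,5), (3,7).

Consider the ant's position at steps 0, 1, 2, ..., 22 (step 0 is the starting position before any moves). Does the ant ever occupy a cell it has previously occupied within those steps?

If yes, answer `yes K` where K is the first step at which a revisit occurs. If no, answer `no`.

Step 1: on WHITE (2,6): turn R to S, flip to black, move to (3,6). |black|=3 — new cell
Step 2: on WHITE (3,6): turn R to W, flip to black, move to (3,5). |black|=4 — new cell
Step 3: on BLACK (3,5): turn L to S, flip to white, move to (4,5). |black|=3 — new cell
Step 4: on WHITE (4,5): turn R to W, flip to black, move to (4,4). |black|=4 — new cell
Step 5: on WHITE (4,4): turn R to N, flip to black, move to (3,4). |black|=5 — new cell
Step 6: on WHITE (3,4): turn R to E, flip to black, move to (3,5). |black|=6 — REVISIT

Answer: yes 6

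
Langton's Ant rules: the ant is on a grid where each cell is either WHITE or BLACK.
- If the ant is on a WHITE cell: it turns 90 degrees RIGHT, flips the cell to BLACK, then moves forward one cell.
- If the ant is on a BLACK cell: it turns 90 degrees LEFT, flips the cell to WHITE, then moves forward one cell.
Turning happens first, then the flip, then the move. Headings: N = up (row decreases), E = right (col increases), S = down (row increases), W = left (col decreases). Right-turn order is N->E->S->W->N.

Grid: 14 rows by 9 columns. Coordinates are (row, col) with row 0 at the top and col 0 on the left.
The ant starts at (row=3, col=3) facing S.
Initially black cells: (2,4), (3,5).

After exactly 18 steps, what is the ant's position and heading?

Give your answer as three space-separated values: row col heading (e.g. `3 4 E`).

Answer: 4 4 N

Derivation:
Step 1: on WHITE (3,3): turn R to W, flip to black, move to (3,2). |black|=3
Step 2: on WHITE (3,2): turn R to N, flip to black, move to (2,2). |black|=4
Step 3: on WHITE (2,2): turn R to E, flip to black, move to (2,3). |black|=5
Step 4: on WHITE (2,3): turn R to S, flip to black, move to (3,3). |black|=6
Step 5: on BLACK (3,3): turn L to E, flip to white, move to (3,4). |black|=5
Step 6: on WHITE (3,4): turn R to S, flip to black, move to (4,4). |black|=6
Step 7: on WHITE (4,4): turn R to W, flip to black, move to (4,3). |black|=7
Step 8: on WHITE (4,3): turn R to N, flip to black, move to (3,3). |black|=8
Step 9: on WHITE (3,3): turn R to E, flip to black, move to (3,4). |black|=9
Step 10: on BLACK (3,4): turn L to N, flip to white, move to (2,4). |black|=8
Step 11: on BLACK (2,4): turn L to W, flip to white, move to (2,3). |black|=7
Step 12: on BLACK (2,3): turn L to S, flip to white, move to (3,3). |black|=6
Step 13: on BLACK (3,3): turn L to E, flip to white, move to (3,4). |black|=5
Step 14: on WHITE (3,4): turn R to S, flip to black, move to (4,4). |black|=6
Step 15: on BLACK (4,4): turn L to E, flip to white, move to (4,5). |black|=5
Step 16: on WHITE (4,5): turn R to S, flip to black, move to (5,5). |black|=6
Step 17: on WHITE (5,5): turn R to W, flip to black, move to (5,4). |black|=7
Step 18: on WHITE (5,4): turn R to N, flip to black, move to (4,4). |black|=8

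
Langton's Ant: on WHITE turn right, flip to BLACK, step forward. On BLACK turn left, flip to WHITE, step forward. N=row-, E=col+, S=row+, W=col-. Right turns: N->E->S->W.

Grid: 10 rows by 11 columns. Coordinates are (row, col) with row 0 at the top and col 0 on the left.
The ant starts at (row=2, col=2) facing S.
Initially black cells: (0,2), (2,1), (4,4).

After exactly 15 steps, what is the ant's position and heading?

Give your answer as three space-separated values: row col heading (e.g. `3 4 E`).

Answer: 3 2 E

Derivation:
Step 1: on WHITE (2,2): turn R to W, flip to black, move to (2,1). |black|=4
Step 2: on BLACK (2,1): turn L to S, flip to white, move to (3,1). |black|=3
Step 3: on WHITE (3,1): turn R to W, flip to black, move to (3,0). |black|=4
Step 4: on WHITE (3,0): turn R to N, flip to black, move to (2,0). |black|=5
Step 5: on WHITE (2,0): turn R to E, flip to black, move to (2,1). |black|=6
Step 6: on WHITE (2,1): turn R to S, flip to black, move to (3,1). |black|=7
Step 7: on BLACK (3,1): turn L to E, flip to white, move to (3,2). |black|=6
Step 8: on WHITE (3,2): turn R to S, flip to black, move to (4,2). |black|=7
Step 9: on WHITE (4,2): turn R to W, flip to black, move to (4,1). |black|=8
Step 10: on WHITE (4,1): turn R to N, flip to black, move to (3,1). |black|=9
Step 11: on WHITE (3,1): turn R to E, flip to black, move to (3,2). |black|=10
Step 12: on BLACK (3,2): turn L to N, flip to white, move to (2,2). |black|=9
Step 13: on BLACK (2,2): turn L to W, flip to white, move to (2,1). |black|=8
Step 14: on BLACK (2,1): turn L to S, flip to white, move to (3,1). |black|=7
Step 15: on BLACK (3,1): turn L to E, flip to white, move to (3,2). |black|=6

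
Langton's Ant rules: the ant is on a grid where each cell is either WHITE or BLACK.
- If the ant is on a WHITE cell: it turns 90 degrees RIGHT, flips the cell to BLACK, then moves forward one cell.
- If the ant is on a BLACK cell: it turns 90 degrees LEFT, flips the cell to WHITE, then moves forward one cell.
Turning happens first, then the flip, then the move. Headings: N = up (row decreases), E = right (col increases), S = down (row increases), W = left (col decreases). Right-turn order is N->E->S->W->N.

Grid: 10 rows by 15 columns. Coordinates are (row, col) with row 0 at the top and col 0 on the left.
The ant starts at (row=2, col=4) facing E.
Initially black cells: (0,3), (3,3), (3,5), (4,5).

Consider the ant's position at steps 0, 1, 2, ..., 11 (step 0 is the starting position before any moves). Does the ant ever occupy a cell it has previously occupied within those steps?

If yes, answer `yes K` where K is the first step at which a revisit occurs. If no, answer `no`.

Answer: yes 6

Derivation:
Step 1: on WHITE (2,4): turn R to S, flip to black, move to (3,4). |black|=5 — new cell
Step 2: on WHITE (3,4): turn R to W, flip to black, move to (3,3). |black|=6 — new cell
Step 3: on BLACK (3,3): turn L to S, flip to white, move to (4,3). |black|=5 — new cell
Step 4: on WHITE (4,3): turn R to W, flip to black, move to (4,2). |black|=6 — new cell
Step 5: on WHITE (4,2): turn R to N, flip to black, move to (3,2). |black|=7 — new cell
Step 6: on WHITE (3,2): turn R to E, flip to black, move to (3,3). |black|=8 — REVISIT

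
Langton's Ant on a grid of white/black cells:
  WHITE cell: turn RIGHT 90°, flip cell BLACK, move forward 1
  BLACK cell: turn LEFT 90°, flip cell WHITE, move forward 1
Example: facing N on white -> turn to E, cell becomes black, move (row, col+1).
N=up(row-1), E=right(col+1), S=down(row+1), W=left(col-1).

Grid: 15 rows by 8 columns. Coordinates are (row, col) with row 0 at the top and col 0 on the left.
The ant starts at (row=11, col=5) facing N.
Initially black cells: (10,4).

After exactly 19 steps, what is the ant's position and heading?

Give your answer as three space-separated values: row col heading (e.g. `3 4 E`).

Step 1: on WHITE (11,5): turn R to E, flip to black, move to (11,6). |black|=2
Step 2: on WHITE (11,6): turn R to S, flip to black, move to (12,6). |black|=3
Step 3: on WHITE (12,6): turn R to W, flip to black, move to (12,5). |black|=4
Step 4: on WHITE (12,5): turn R to N, flip to black, move to (11,5). |black|=5
Step 5: on BLACK (11,5): turn L to W, flip to white, move to (11,4). |black|=4
Step 6: on WHITE (11,4): turn R to N, flip to black, move to (10,4). |black|=5
Step 7: on BLACK (10,4): turn L to W, flip to white, move to (10,3). |black|=4
Step 8: on WHITE (10,3): turn R to N, flip to black, move to (9,3). |black|=5
Step 9: on WHITE (9,3): turn R to E, flip to black, move to (9,4). |black|=6
Step 10: on WHITE (9,4): turn R to S, flip to black, move to (10,4). |black|=7
Step 11: on WHITE (10,4): turn R to W, flip to black, move to (10,3). |black|=8
Step 12: on BLACK (10,3): turn L to S, flip to white, move to (11,3). |black|=7
Step 13: on WHITE (11,3): turn R to W, flip to black, move to (11,2). |black|=8
Step 14: on WHITE (11,2): turn R to N, flip to black, move to (10,2). |black|=9
Step 15: on WHITE (10,2): turn R to E, flip to black, move to (10,3). |black|=10
Step 16: on WHITE (10,3): turn R to S, flip to black, move to (11,3). |black|=11
Step 17: on BLACK (11,3): turn L to E, flip to white, move to (11,4). |black|=10
Step 18: on BLACK (11,4): turn L to N, flip to white, move to (10,4). |black|=9
Step 19: on BLACK (10,4): turn L to W, flip to white, move to (10,3). |black|=8

Answer: 10 3 W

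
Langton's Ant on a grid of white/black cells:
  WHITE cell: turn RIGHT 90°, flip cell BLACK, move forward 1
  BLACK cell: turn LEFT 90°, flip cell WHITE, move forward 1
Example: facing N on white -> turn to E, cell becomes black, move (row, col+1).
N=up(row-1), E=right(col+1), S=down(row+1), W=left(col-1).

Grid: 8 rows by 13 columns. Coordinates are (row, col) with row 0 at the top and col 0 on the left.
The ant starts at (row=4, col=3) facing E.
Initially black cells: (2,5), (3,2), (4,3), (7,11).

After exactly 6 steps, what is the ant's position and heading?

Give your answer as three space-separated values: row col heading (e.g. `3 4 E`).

Answer: 3 2 W

Derivation:
Step 1: on BLACK (4,3): turn L to N, flip to white, move to (3,3). |black|=3
Step 2: on WHITE (3,3): turn R to E, flip to black, move to (3,4). |black|=4
Step 3: on WHITE (3,4): turn R to S, flip to black, move to (4,4). |black|=5
Step 4: on WHITE (4,4): turn R to W, flip to black, move to (4,3). |black|=6
Step 5: on WHITE (4,3): turn R to N, flip to black, move to (3,3). |black|=7
Step 6: on BLACK (3,3): turn L to W, flip to white, move to (3,2). |black|=6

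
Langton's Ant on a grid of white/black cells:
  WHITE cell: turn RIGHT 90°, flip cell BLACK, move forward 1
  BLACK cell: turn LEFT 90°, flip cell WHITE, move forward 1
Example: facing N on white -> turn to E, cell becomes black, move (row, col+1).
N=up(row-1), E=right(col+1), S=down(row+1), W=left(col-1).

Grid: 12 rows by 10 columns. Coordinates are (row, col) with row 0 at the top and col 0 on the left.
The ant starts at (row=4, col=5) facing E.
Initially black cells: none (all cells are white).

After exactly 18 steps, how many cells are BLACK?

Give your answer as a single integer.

Step 1: on WHITE (4,5): turn R to S, flip to black, move to (5,5). |black|=1
Step 2: on WHITE (5,5): turn R to W, flip to black, move to (5,4). |black|=2
Step 3: on WHITE (5,4): turn R to N, flip to black, move to (4,4). |black|=3
Step 4: on WHITE (4,4): turn R to E, flip to black, move to (4,5). |black|=4
Step 5: on BLACK (4,5): turn L to N, flip to white, move to (3,5). |black|=3
Step 6: on WHITE (3,5): turn R to E, flip to black, move to (3,6). |black|=4
Step 7: on WHITE (3,6): turn R to S, flip to black, move to (4,6). |black|=5
Step 8: on WHITE (4,6): turn R to W, flip to black, move to (4,5). |black|=6
Step 9: on WHITE (4,5): turn R to N, flip to black, move to (3,5). |black|=7
Step 10: on BLACK (3,5): turn L to W, flip to white, move to (3,4). |black|=6
Step 11: on WHITE (3,4): turn R to N, flip to black, move to (2,4). |black|=7
Step 12: on WHITE (2,4): turn R to E, flip to black, move to (2,5). |black|=8
Step 13: on WHITE (2,5): turn R to S, flip to black, move to (3,5). |black|=9
Step 14: on WHITE (3,5): turn R to W, flip to black, move to (3,4). |black|=10
Step 15: on BLACK (3,4): turn L to S, flip to white, move to (4,4). |black|=9
Step 16: on BLACK (4,4): turn L to E, flip to white, move to (4,5). |black|=8
Step 17: on BLACK (4,5): turn L to N, flip to white, move to (3,5). |black|=7
Step 18: on BLACK (3,5): turn L to W, flip to white, move to (3,4). |black|=6

Answer: 6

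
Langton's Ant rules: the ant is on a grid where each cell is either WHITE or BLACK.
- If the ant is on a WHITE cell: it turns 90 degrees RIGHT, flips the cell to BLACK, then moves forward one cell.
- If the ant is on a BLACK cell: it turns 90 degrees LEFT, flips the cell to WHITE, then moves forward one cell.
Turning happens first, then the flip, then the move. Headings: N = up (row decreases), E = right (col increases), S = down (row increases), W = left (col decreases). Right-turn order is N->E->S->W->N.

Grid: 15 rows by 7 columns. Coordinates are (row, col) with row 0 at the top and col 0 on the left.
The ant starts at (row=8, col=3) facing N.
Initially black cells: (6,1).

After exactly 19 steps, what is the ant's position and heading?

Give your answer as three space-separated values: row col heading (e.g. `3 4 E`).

Step 1: on WHITE (8,3): turn R to E, flip to black, move to (8,4). |black|=2
Step 2: on WHITE (8,4): turn R to S, flip to black, move to (9,4). |black|=3
Step 3: on WHITE (9,4): turn R to W, flip to black, move to (9,3). |black|=4
Step 4: on WHITE (9,3): turn R to N, flip to black, move to (8,3). |black|=5
Step 5: on BLACK (8,3): turn L to W, flip to white, move to (8,2). |black|=4
Step 6: on WHITE (8,2): turn R to N, flip to black, move to (7,2). |black|=5
Step 7: on WHITE (7,2): turn R to E, flip to black, move to (7,3). |black|=6
Step 8: on WHITE (7,3): turn R to S, flip to black, move to (8,3). |black|=7
Step 9: on WHITE (8,3): turn R to W, flip to black, move to (8,2). |black|=8
Step 10: on BLACK (8,2): turn L to S, flip to white, move to (9,2). |black|=7
Step 11: on WHITE (9,2): turn R to W, flip to black, move to (9,1). |black|=8
Step 12: on WHITE (9,1): turn R to N, flip to black, move to (8,1). |black|=9
Step 13: on WHITE (8,1): turn R to E, flip to black, move to (8,2). |black|=10
Step 14: on WHITE (8,2): turn R to S, flip to black, move to (9,2). |black|=11
Step 15: on BLACK (9,2): turn L to E, flip to white, move to (9,3). |black|=10
Step 16: on BLACK (9,3): turn L to N, flip to white, move to (8,3). |black|=9
Step 17: on BLACK (8,3): turn L to W, flip to white, move to (8,2). |black|=8
Step 18: on BLACK (8,2): turn L to S, flip to white, move to (9,2). |black|=7
Step 19: on WHITE (9,2): turn R to W, flip to black, move to (9,1). |black|=8

Answer: 9 1 W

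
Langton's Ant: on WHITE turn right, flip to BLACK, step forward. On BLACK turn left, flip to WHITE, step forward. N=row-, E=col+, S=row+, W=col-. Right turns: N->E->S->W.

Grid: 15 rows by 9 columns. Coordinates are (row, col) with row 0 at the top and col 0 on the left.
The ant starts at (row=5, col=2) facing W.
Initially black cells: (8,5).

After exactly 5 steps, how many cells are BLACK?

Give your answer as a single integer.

Answer: 4

Derivation:
Step 1: on WHITE (5,2): turn R to N, flip to black, move to (4,2). |black|=2
Step 2: on WHITE (4,2): turn R to E, flip to black, move to (4,3). |black|=3
Step 3: on WHITE (4,3): turn R to S, flip to black, move to (5,3). |black|=4
Step 4: on WHITE (5,3): turn R to W, flip to black, move to (5,2). |black|=5
Step 5: on BLACK (5,2): turn L to S, flip to white, move to (6,2). |black|=4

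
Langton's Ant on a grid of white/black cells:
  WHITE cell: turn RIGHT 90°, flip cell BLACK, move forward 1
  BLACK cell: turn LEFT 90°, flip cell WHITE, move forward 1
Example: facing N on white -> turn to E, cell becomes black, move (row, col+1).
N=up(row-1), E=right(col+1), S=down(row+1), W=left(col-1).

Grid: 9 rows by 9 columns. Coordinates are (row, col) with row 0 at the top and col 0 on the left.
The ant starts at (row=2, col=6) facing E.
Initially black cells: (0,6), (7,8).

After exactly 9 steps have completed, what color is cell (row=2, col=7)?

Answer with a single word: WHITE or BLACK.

Step 1: on WHITE (2,6): turn R to S, flip to black, move to (3,6). |black|=3
Step 2: on WHITE (3,6): turn R to W, flip to black, move to (3,5). |black|=4
Step 3: on WHITE (3,5): turn R to N, flip to black, move to (2,5). |black|=5
Step 4: on WHITE (2,5): turn R to E, flip to black, move to (2,6). |black|=6
Step 5: on BLACK (2,6): turn L to N, flip to white, move to (1,6). |black|=5
Step 6: on WHITE (1,6): turn R to E, flip to black, move to (1,7). |black|=6
Step 7: on WHITE (1,7): turn R to S, flip to black, move to (2,7). |black|=7
Step 8: on WHITE (2,7): turn R to W, flip to black, move to (2,6). |black|=8
Step 9: on WHITE (2,6): turn R to N, flip to black, move to (1,6). |black|=9

Answer: BLACK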